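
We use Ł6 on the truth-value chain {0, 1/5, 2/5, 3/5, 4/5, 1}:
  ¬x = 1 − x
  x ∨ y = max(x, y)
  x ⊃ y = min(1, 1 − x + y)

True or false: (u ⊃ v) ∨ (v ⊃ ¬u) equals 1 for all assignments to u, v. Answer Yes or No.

Counterexample: take u = 4/5, v = 2/5.
u ⊃ v = 4/5 ⊃ 2/5 = 3/5
¬u = ¬4/5 = 1/5
v ⊃ ¬u = 2/5 ⊃ 1/5 = 4/5
(u ⊃ v) ∨ (v ⊃ ¬u) = 3/5 ∨ 4/5 = 4/5
This gives 4/5 ≠ 1.

No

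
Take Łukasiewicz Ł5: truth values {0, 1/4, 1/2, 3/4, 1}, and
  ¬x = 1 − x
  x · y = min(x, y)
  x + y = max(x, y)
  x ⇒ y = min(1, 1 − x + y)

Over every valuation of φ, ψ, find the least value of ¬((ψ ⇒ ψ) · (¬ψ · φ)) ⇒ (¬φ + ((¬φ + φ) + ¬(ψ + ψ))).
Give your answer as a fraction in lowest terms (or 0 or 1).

Take φ = 1/2, ψ = 1:
ψ ⇒ ψ = 1 ⇒ 1 = 1
¬ψ = ¬1 = 0
¬ψ · φ = 0 · 1/2 = 0
(ψ ⇒ ψ) · (¬ψ · φ) = 1 · 0 = 0
¬((ψ ⇒ ψ) · (¬ψ · φ)) = ¬0 = 1
¬φ = ¬1/2 = 1/2
¬φ = ¬1/2 = 1/2
¬φ + φ = 1/2 + 1/2 = 1/2
ψ + ψ = 1 + 1 = 1
¬(ψ + ψ) = ¬1 = 0
(¬φ + φ) + ¬(ψ + ψ) = 1/2 + 0 = 1/2
¬φ + ((¬φ + φ) + ¬(ψ + ψ)) = 1/2 + 1/2 = 1/2
¬((ψ ⇒ ψ) · (¬ψ · φ)) ⇒ (¬φ + ((¬φ + φ) + ¬(ψ + ψ))) = 1 ⇒ 1/2 = 1/2
No assignment yields a value below 1/2, so this is the minimum.

1/2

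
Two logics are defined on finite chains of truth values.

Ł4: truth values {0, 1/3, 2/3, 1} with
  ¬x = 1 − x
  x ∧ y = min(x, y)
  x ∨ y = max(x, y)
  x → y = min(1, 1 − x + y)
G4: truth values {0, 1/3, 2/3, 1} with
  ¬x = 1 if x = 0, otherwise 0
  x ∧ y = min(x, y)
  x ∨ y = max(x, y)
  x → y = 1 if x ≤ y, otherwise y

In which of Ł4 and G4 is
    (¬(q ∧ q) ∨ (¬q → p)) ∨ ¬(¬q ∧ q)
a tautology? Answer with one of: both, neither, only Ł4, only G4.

In Ł4: at p = 0, q = 1/3 the value is 2/3 — not a tautology.
In G4: every assignment gives 1 — tautology.

only G4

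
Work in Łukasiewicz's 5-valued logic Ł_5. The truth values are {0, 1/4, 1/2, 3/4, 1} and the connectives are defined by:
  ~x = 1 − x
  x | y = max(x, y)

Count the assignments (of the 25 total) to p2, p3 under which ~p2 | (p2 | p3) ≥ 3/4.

value 1: 13 assignments (counts)
value 3/4: 9 assignments (counts)
value 1/2: 3 assignments
So 22 of the 25 assignments meet the threshold.

22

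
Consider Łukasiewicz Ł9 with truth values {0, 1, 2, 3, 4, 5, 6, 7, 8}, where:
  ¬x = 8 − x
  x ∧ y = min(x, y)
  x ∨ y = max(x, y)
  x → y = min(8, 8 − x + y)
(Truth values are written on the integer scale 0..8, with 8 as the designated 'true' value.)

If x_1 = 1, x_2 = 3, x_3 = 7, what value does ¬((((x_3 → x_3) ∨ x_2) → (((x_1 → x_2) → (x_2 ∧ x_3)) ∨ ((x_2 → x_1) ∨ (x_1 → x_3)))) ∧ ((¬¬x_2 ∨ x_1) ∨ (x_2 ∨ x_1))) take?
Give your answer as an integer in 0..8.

5

x_3 → x_3 = 7 → 7 = 8
(x_3 → x_3) ∨ x_2 = 8 ∨ 3 = 8
x_1 → x_2 = 1 → 3 = 8
x_2 ∧ x_3 = 3 ∧ 7 = 3
(x_1 → x_2) → (x_2 ∧ x_3) = 8 → 3 = 3
x_2 → x_1 = 3 → 1 = 6
x_1 → x_3 = 1 → 7 = 8
(x_2 → x_1) ∨ (x_1 → x_3) = 6 ∨ 8 = 8
((x_1 → x_2) → (x_2 ∧ x_3)) ∨ ((x_2 → x_1) ∨ (x_1 → x_3)) = 3 ∨ 8 = 8
((x_3 → x_3) ∨ x_2) → (((x_1 → x_2) → (x_2 ∧ x_3)) ∨ ((x_2 → x_1) ∨ (x_1 → x_3))) = 8 → 8 = 8
¬x_2 = ¬3 = 5
¬¬x_2 = ¬5 = 3
¬¬x_2 ∨ x_1 = 3 ∨ 1 = 3
x_2 ∨ x_1 = 3 ∨ 1 = 3
(¬¬x_2 ∨ x_1) ∨ (x_2 ∨ x_1) = 3 ∨ 3 = 3
(((x_3 → x_3) ∨ x_2) → (((x_1 → x_2) → (x_2 ∧ x_3)) ∨ ((x_2 → x_1) ∨ (x_1 → x_3)))) ∧ ((¬¬x_2 ∨ x_1) ∨ (x_2 ∨ x_1)) = 8 ∧ 3 = 3
¬((((x_3 → x_3) ∨ x_2) → (((x_1 → x_2) → (x_2 ∧ x_3)) ∨ ((x_2 → x_1) ∨ (x_1 → x_3)))) ∧ ((¬¬x_2 ∨ x_1) ∨ (x_2 ∨ x_1))) = ¬3 = 5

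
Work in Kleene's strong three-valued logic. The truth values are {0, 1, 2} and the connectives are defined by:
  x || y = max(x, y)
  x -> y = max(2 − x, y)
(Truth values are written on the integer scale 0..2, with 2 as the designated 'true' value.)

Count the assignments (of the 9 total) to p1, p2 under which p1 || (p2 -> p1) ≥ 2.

p1 = 0, p2 = 0 ↦ 2  ≥
p1 = 0, p2 = 1 ↦ 1  <
p1 = 0, p2 = 2 ↦ 0  <
p1 = 1, p2 = 0 ↦ 2  ≥
p1 = 1, p2 = 1 ↦ 1  <
p1 = 1, p2 = 2 ↦ 1  <
p1 = 2, p2 = 0 ↦ 2  ≥
p1 = 2, p2 = 1 ↦ 2  ≥
p1 = 2, p2 = 2 ↦ 2  ≥
So 5 of the 9 assignments meet the threshold.

5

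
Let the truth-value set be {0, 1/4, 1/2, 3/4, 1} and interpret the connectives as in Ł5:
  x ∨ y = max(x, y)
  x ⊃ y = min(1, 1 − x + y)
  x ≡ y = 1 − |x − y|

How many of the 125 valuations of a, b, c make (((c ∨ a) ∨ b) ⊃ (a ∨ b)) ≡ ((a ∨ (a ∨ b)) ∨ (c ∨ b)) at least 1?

value 1: 51 assignments (counts)
value 3/4: 41 assignments
value 1/2: 22 assignments
value 1/4: 9 assignments
value 0: 2 assignments
So 51 of the 125 assignments meet the threshold.

51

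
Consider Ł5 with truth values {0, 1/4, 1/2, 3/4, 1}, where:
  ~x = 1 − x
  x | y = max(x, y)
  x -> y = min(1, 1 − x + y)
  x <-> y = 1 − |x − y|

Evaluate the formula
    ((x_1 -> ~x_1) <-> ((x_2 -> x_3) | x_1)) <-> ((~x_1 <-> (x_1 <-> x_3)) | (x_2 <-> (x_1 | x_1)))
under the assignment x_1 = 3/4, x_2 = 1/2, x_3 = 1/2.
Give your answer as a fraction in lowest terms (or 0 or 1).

3/4

~x_1 = ~3/4 = 1/4
x_1 -> ~x_1 = 3/4 -> 1/4 = 1/2
x_2 -> x_3 = 1/2 -> 1/2 = 1
(x_2 -> x_3) | x_1 = 1 | 3/4 = 1
(x_1 -> ~x_1) <-> ((x_2 -> x_3) | x_1) = 1/2 <-> 1 = 1/2
~x_1 = ~3/4 = 1/4
x_1 <-> x_3 = 3/4 <-> 1/2 = 3/4
~x_1 <-> (x_1 <-> x_3) = 1/4 <-> 3/4 = 1/2
x_1 | x_1 = 3/4 | 3/4 = 3/4
x_2 <-> (x_1 | x_1) = 1/2 <-> 3/4 = 3/4
(~x_1 <-> (x_1 <-> x_3)) | (x_2 <-> (x_1 | x_1)) = 1/2 | 3/4 = 3/4
((x_1 -> ~x_1) <-> ((x_2 -> x_3) | x_1)) <-> ((~x_1 <-> (x_1 <-> x_3)) | (x_2 <-> (x_1 | x_1))) = 1/2 <-> 3/4 = 3/4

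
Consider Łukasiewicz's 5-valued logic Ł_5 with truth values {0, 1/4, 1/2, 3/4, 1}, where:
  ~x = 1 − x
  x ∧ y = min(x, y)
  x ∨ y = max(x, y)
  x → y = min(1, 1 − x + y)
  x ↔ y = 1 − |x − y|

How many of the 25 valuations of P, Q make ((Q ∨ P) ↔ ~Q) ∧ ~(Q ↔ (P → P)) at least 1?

value 1: 1 assignment (counts)
value 3/4: 4 assignments
value 1/2: 8 assignments
value 1/4: 6 assignments
value 0: 6 assignments
So 1 of the 25 assignments meets the threshold.

1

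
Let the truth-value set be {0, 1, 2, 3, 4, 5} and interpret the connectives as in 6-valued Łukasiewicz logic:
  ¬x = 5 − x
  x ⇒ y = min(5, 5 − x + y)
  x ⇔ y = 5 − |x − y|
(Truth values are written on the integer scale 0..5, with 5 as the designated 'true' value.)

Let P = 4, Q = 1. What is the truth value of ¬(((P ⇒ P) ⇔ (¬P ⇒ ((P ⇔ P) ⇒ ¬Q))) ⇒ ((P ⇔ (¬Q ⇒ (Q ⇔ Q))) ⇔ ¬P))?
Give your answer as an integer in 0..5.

3

P ⇒ P = 4 ⇒ 4 = 5
¬P = ¬4 = 1
P ⇔ P = 4 ⇔ 4 = 5
¬Q = ¬1 = 4
(P ⇔ P) ⇒ ¬Q = 5 ⇒ 4 = 4
¬P ⇒ ((P ⇔ P) ⇒ ¬Q) = 1 ⇒ 4 = 5
(P ⇒ P) ⇔ (¬P ⇒ ((P ⇔ P) ⇒ ¬Q)) = 5 ⇔ 5 = 5
¬Q = ¬1 = 4
Q ⇔ Q = 1 ⇔ 1 = 5
¬Q ⇒ (Q ⇔ Q) = 4 ⇒ 5 = 5
P ⇔ (¬Q ⇒ (Q ⇔ Q)) = 4 ⇔ 5 = 4
¬P = ¬4 = 1
(P ⇔ (¬Q ⇒ (Q ⇔ Q))) ⇔ ¬P = 4 ⇔ 1 = 2
((P ⇒ P) ⇔ (¬P ⇒ ((P ⇔ P) ⇒ ¬Q))) ⇒ ((P ⇔ (¬Q ⇒ (Q ⇔ Q))) ⇔ ¬P) = 5 ⇒ 2 = 2
¬(((P ⇒ P) ⇔ (¬P ⇒ ((P ⇔ P) ⇒ ¬Q))) ⇒ ((P ⇔ (¬Q ⇒ (Q ⇔ Q))) ⇔ ¬P)) = ¬2 = 3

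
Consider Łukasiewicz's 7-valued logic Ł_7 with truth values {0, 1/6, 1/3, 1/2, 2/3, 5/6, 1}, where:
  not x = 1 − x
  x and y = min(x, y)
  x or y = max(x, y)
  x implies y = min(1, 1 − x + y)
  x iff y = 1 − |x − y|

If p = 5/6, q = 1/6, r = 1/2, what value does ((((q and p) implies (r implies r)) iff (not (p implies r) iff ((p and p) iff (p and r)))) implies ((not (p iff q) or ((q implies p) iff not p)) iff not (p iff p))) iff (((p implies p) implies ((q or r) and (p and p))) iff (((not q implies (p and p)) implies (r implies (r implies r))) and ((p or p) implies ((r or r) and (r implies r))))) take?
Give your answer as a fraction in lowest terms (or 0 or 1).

q and p = 1/6 and 5/6 = 1/6
r implies r = 1/2 implies 1/2 = 1
(q and p) implies (r implies r) = 1/6 implies 1 = 1
p implies r = 5/6 implies 1/2 = 2/3
not (p implies r) = not 2/3 = 1/3
p and p = 5/6 and 5/6 = 5/6
p and r = 5/6 and 1/2 = 1/2
(p and p) iff (p and r) = 5/6 iff 1/2 = 2/3
not (p implies r) iff ((p and p) iff (p and r)) = 1/3 iff 2/3 = 2/3
((q and p) implies (r implies r)) iff (not (p implies r) iff ((p and p) iff (p and r))) = 1 iff 2/3 = 2/3
p iff q = 5/6 iff 1/6 = 1/3
not (p iff q) = not 1/3 = 2/3
q implies p = 1/6 implies 5/6 = 1
not p = not 5/6 = 1/6
(q implies p) iff not p = 1 iff 1/6 = 1/6
not (p iff q) or ((q implies p) iff not p) = 2/3 or 1/6 = 2/3
p iff p = 5/6 iff 5/6 = 1
not (p iff p) = not 1 = 0
(not (p iff q) or ((q implies p) iff not p)) iff not (p iff p) = 2/3 iff 0 = 1/3
(((q and p) implies (r implies r)) iff (not (p implies r) iff ((p and p) iff (p and r)))) implies ((not (p iff q) or ((q implies p) iff not p)) iff not (p iff p)) = 2/3 implies 1/3 = 2/3
p implies p = 5/6 implies 5/6 = 1
q or r = 1/6 or 1/2 = 1/2
p and p = 5/6 and 5/6 = 5/6
(q or r) and (p and p) = 1/2 and 5/6 = 1/2
(p implies p) implies ((q or r) and (p and p)) = 1 implies 1/2 = 1/2
not q = not 1/6 = 5/6
p and p = 5/6 and 5/6 = 5/6
not q implies (p and p) = 5/6 implies 5/6 = 1
r implies r = 1/2 implies 1/2 = 1
r implies (r implies r) = 1/2 implies 1 = 1
(not q implies (p and p)) implies (r implies (r implies r)) = 1 implies 1 = 1
p or p = 5/6 or 5/6 = 5/6
r or r = 1/2 or 1/2 = 1/2
r implies r = 1/2 implies 1/2 = 1
(r or r) and (r implies r) = 1/2 and 1 = 1/2
(p or p) implies ((r or r) and (r implies r)) = 5/6 implies 1/2 = 2/3
((not q implies (p and p)) implies (r implies (r implies r))) and ((p or p) implies ((r or r) and (r implies r))) = 1 and 2/3 = 2/3
((p implies p) implies ((q or r) and (p and p))) iff (((not q implies (p and p)) implies (r implies (r implies r))) and ((p or p) implies ((r or r) and (r implies r)))) = 1/2 iff 2/3 = 5/6
((((q and p) implies (r implies r)) iff (not (p implies r) iff ((p and p) iff (p and r)))) implies ((not (p iff q) or ((q implies p) iff not p)) iff not (p iff p))) iff (((p implies p) implies ((q or r) and (p and p))) iff (((not q implies (p and p)) implies (r implies (r implies r))) and ((p or p) implies ((r or r) and (r implies r))))) = 2/3 iff 5/6 = 5/6

5/6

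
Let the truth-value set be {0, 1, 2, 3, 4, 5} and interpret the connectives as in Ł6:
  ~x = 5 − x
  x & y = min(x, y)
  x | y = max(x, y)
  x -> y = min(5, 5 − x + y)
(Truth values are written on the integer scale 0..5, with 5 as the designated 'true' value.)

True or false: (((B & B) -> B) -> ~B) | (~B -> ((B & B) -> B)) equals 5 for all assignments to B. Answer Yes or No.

Yes

B = 0 ↦ 5
B = 1 ↦ 5
B = 2 ↦ 5
B = 3 ↦ 5
B = 4 ↦ 5
B = 5 ↦ 5
Every assignment gives a value ≥ 5.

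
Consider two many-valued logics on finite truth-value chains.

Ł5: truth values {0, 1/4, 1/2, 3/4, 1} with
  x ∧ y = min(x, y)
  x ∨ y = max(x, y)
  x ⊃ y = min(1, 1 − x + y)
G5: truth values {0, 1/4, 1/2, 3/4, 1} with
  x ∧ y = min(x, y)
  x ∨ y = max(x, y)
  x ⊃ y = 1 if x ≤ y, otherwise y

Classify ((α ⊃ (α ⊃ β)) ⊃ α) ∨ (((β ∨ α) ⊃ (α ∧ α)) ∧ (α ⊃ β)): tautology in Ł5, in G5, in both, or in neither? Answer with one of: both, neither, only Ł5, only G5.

neither

In Ł5: at α = 0, β = 1/4 the value is 3/4 — not a tautology.
In G5: at α = 0, β = 1/4 the value is 0 — not a tautology.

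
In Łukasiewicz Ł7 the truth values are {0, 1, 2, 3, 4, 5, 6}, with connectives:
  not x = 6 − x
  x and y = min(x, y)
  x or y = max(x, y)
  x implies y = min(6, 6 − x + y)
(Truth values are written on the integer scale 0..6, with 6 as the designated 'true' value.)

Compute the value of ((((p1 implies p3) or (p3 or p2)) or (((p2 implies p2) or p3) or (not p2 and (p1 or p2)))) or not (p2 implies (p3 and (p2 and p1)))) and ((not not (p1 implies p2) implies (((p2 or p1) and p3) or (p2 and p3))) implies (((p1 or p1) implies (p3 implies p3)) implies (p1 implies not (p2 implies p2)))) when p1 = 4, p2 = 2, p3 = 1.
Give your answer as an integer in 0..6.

p1 implies p3 = 4 implies 1 = 3
p3 or p2 = 1 or 2 = 2
(p1 implies p3) or (p3 or p2) = 3 or 2 = 3
p2 implies p2 = 2 implies 2 = 6
(p2 implies p2) or p3 = 6 or 1 = 6
not p2 = not 2 = 4
p1 or p2 = 4 or 2 = 4
not p2 and (p1 or p2) = 4 and 4 = 4
((p2 implies p2) or p3) or (not p2 and (p1 or p2)) = 6 or 4 = 6
((p1 implies p3) or (p3 or p2)) or (((p2 implies p2) or p3) or (not p2 and (p1 or p2))) = 3 or 6 = 6
p2 and p1 = 2 and 4 = 2
p3 and (p2 and p1) = 1 and 2 = 1
p2 implies (p3 and (p2 and p1)) = 2 implies 1 = 5
not (p2 implies (p3 and (p2 and p1))) = not 5 = 1
(((p1 implies p3) or (p3 or p2)) or (((p2 implies p2) or p3) or (not p2 and (p1 or p2)))) or not (p2 implies (p3 and (p2 and p1))) = 6 or 1 = 6
p1 implies p2 = 4 implies 2 = 4
not (p1 implies p2) = not 4 = 2
not not (p1 implies p2) = not 2 = 4
p2 or p1 = 2 or 4 = 4
(p2 or p1) and p3 = 4 and 1 = 1
p2 and p3 = 2 and 1 = 1
((p2 or p1) and p3) or (p2 and p3) = 1 or 1 = 1
not not (p1 implies p2) implies (((p2 or p1) and p3) or (p2 and p3)) = 4 implies 1 = 3
p1 or p1 = 4 or 4 = 4
p3 implies p3 = 1 implies 1 = 6
(p1 or p1) implies (p3 implies p3) = 4 implies 6 = 6
p2 implies p2 = 2 implies 2 = 6
not (p2 implies p2) = not 6 = 0
p1 implies not (p2 implies p2) = 4 implies 0 = 2
((p1 or p1) implies (p3 implies p3)) implies (p1 implies not (p2 implies p2)) = 6 implies 2 = 2
(not not (p1 implies p2) implies (((p2 or p1) and p3) or (p2 and p3))) implies (((p1 or p1) implies (p3 implies p3)) implies (p1 implies not (p2 implies p2))) = 3 implies 2 = 5
((((p1 implies p3) or (p3 or p2)) or (((p2 implies p2) or p3) or (not p2 and (p1 or p2)))) or not (p2 implies (p3 and (p2 and p1)))) and ((not not (p1 implies p2) implies (((p2 or p1) and p3) or (p2 and p3))) implies (((p1 or p1) implies (p3 implies p3)) implies (p1 implies not (p2 implies p2)))) = 6 and 5 = 5

5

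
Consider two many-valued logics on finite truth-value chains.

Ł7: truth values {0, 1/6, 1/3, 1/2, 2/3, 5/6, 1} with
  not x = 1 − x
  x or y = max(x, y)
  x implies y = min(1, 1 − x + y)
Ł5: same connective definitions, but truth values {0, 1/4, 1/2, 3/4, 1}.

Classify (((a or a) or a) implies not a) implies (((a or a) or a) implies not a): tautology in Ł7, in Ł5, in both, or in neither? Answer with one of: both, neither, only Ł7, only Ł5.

In Ł7: every assignment gives 1 — tautology.
In Ł5: every assignment gives 1 — tautology.

both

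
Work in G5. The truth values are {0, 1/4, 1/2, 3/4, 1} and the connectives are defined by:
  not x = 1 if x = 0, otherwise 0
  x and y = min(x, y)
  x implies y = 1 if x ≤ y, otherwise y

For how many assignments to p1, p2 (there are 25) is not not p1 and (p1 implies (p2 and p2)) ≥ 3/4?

value 1: 10 assignments (counts)
value 3/4: 1 assignment (counts)
value 1/2: 2 assignments
value 1/4: 3 assignments
value 0: 9 assignments
So 11 of the 25 assignments meet the threshold.

11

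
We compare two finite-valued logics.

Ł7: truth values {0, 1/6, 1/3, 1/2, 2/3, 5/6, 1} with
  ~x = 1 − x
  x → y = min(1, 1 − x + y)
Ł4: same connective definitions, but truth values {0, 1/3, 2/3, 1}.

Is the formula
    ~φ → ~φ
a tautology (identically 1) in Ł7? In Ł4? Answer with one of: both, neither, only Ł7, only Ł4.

both

In Ł7: every assignment gives 1 — tautology.
In Ł4: every assignment gives 1 — tautology.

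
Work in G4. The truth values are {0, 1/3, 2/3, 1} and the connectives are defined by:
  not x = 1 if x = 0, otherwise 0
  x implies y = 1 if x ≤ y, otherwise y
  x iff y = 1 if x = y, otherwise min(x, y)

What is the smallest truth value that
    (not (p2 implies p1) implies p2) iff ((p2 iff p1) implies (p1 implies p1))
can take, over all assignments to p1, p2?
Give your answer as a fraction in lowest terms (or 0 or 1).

Take p1 = 0, p2 = 1/3:
p2 implies p1 = 1/3 implies 0 = 0
not (p2 implies p1) = not 0 = 1
not (p2 implies p1) implies p2 = 1 implies 1/3 = 1/3
p2 iff p1 = 1/3 iff 0 = 0
p1 implies p1 = 0 implies 0 = 1
(p2 iff p1) implies (p1 implies p1) = 0 implies 1 = 1
(not (p2 implies p1) implies p2) iff ((p2 iff p1) implies (p1 implies p1)) = 1/3 iff 1 = 1/3
No assignment yields a value below 1/3, so this is the minimum.

1/3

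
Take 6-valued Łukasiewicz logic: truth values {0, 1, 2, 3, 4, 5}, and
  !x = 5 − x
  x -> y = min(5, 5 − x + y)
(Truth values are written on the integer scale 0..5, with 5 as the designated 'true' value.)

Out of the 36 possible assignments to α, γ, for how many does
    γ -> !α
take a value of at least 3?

30

value 5: 21 assignments (counts)
value 4: 5 assignments (counts)
value 3: 4 assignments (counts)
value 2: 3 assignments
value 1: 2 assignments
value 0: 1 assignment
So 30 of the 36 assignments meet the threshold.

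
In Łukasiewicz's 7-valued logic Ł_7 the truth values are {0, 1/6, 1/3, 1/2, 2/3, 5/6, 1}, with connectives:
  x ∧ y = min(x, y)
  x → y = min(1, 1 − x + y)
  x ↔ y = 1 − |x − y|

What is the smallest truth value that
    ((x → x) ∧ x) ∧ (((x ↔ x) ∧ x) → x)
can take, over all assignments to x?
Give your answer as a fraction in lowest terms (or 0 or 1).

Take x = 0:
x → x = 0 → 0 = 1
(x → x) ∧ x = 1 ∧ 0 = 0
x ↔ x = 0 ↔ 0 = 1
(x ↔ x) ∧ x = 1 ∧ 0 = 0
((x ↔ x) ∧ x) → x = 0 → 0 = 1
((x → x) ∧ x) ∧ (((x ↔ x) ∧ x) → x) = 0 ∧ 1 = 0
No assignment yields a value below 0, so this is the minimum.

0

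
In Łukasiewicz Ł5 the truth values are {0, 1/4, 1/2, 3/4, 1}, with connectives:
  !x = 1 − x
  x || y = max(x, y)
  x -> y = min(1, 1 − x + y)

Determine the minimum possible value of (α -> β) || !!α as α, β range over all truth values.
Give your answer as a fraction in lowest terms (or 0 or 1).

Take α = 1/2, β = 0:
α -> β = 1/2 -> 0 = 1/2
!α = !1/2 = 1/2
!!α = !1/2 = 1/2
(α -> β) || !!α = 1/2 || 1/2 = 1/2
No assignment yields a value below 1/2, so this is the minimum.

1/2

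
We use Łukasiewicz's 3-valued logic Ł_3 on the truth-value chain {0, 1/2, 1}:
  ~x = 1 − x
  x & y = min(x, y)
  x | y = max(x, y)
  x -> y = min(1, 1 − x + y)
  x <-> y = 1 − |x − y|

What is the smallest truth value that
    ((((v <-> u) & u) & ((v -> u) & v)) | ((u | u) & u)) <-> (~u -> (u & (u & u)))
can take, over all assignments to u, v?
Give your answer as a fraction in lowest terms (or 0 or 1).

1/2

Take u = 1/2, v = 0:
v <-> u = 0 <-> 1/2 = 1/2
(v <-> u) & u = 1/2 & 1/2 = 1/2
v -> u = 0 -> 1/2 = 1
(v -> u) & v = 1 & 0 = 0
((v <-> u) & u) & ((v -> u) & v) = 1/2 & 0 = 0
u | u = 1/2 | 1/2 = 1/2
(u | u) & u = 1/2 & 1/2 = 1/2
(((v <-> u) & u) & ((v -> u) & v)) | ((u | u) & u) = 0 | 1/2 = 1/2
~u = ~1/2 = 1/2
u & u = 1/2 & 1/2 = 1/2
u & (u & u) = 1/2 & 1/2 = 1/2
~u -> (u & (u & u)) = 1/2 -> 1/2 = 1
((((v <-> u) & u) & ((v -> u) & v)) | ((u | u) & u)) <-> (~u -> (u & (u & u))) = 1/2 <-> 1 = 1/2
No assignment yields a value below 1/2, so this is the minimum.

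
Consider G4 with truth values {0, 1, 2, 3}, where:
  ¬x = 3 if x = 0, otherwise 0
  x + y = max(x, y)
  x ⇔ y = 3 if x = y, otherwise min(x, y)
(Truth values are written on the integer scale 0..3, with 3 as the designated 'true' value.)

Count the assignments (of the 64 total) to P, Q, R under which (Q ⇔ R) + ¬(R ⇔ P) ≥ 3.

value 3: 34 assignments (counts)
value 2: 6 assignments
value 1: 12 assignments
value 0: 12 assignments
So 34 of the 64 assignments meet the threshold.

34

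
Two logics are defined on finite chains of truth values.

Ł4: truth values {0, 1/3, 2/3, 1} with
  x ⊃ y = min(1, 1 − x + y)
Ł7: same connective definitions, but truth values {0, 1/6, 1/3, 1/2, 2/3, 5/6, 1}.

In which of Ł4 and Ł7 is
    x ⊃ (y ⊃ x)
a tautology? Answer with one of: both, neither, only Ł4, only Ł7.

In Ł4: every assignment gives 1 — tautology.
In Ł7: every assignment gives 1 — tautology.

both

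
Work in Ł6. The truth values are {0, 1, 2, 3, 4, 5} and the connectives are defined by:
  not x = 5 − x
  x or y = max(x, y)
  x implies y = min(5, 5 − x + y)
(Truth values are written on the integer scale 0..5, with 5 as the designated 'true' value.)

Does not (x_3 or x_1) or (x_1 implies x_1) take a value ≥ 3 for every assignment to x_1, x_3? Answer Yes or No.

Yes

At x_1 = 2, x_3 = 5, for instance:
x_3 or x_1 = 5 or 2 = 5
not (x_3 or x_1) = not 5 = 0
x_1 implies x_1 = 2 implies 2 = 5
not (x_3 or x_1) or (x_1 implies x_1) = 0 or 5 = 5
and checking the remaining 35 assignments likewise gives ≥ 3 in every case.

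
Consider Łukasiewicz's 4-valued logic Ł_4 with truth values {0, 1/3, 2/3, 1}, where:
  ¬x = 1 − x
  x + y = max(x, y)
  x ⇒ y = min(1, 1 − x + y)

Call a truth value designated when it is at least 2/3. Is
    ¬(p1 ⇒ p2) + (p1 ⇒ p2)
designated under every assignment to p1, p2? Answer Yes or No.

Yes

p1 = 0, p2 = 0 ↦ 1
p1 = 0, p2 = 1/3 ↦ 1
p1 = 0, p2 = 2/3 ↦ 1
p1 = 0, p2 = 1 ↦ 1
p1 = 1/3, p2 = 0 ↦ 2/3
p1 = 1/3, p2 = 1/3 ↦ 1
p1 = 1/3, p2 = 2/3 ↦ 1
p1 = 1/3, p2 = 1 ↦ 1
p1 = 2/3, p2 = 0 ↦ 2/3
p1 = 2/3, p2 = 1/3 ↦ 2/3
p1 = 2/3, p2 = 2/3 ↦ 1
p1 = 2/3, p2 = 1 ↦ 1
p1 = 1, p2 = 0 ↦ 1
p1 = 1, p2 = 1/3 ↦ 2/3
p1 = 1, p2 = 2/3 ↦ 2/3
p1 = 1, p2 = 1 ↦ 1
Every assignment gives a value ≥ 2/3.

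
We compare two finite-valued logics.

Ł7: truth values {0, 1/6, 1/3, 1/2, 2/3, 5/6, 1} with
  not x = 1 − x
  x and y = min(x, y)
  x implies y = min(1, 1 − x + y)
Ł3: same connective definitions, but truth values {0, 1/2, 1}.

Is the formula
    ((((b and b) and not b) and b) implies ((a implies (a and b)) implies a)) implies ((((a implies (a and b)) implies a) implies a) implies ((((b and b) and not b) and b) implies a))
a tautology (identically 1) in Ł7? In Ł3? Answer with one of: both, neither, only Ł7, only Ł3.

In Ł7: every assignment gives 1 — tautology.
In Ł3: every assignment gives 1 — tautology.

both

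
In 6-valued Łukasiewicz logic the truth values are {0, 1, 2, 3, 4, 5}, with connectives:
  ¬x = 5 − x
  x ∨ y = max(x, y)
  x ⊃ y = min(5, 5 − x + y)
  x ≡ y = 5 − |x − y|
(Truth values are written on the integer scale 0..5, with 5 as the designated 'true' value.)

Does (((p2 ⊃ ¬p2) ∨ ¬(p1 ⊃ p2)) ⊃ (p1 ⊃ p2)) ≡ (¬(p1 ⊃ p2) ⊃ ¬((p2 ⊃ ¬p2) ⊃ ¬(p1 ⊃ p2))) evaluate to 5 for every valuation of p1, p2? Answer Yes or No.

No

Counterexample: take p1 = 1, p2 = 0.
¬p2 = ¬0 = 5
p2 ⊃ ¬p2 = 0 ⊃ 5 = 5
p1 ⊃ p2 = 1 ⊃ 0 = 4
¬(p1 ⊃ p2) = ¬4 = 1
(p2 ⊃ ¬p2) ∨ ¬(p1 ⊃ p2) = 5 ∨ 1 = 5
p1 ⊃ p2 = 1 ⊃ 0 = 4
((p2 ⊃ ¬p2) ∨ ¬(p1 ⊃ p2)) ⊃ (p1 ⊃ p2) = 5 ⊃ 4 = 4
p1 ⊃ p2 = 1 ⊃ 0 = 4
¬(p1 ⊃ p2) = ¬4 = 1
¬p2 = ¬0 = 5
p2 ⊃ ¬p2 = 0 ⊃ 5 = 5
p1 ⊃ p2 = 1 ⊃ 0 = 4
¬(p1 ⊃ p2) = ¬4 = 1
(p2 ⊃ ¬p2) ⊃ ¬(p1 ⊃ p2) = 5 ⊃ 1 = 1
¬((p2 ⊃ ¬p2) ⊃ ¬(p1 ⊃ p2)) = ¬1 = 4
¬(p1 ⊃ p2) ⊃ ¬((p2 ⊃ ¬p2) ⊃ ¬(p1 ⊃ p2)) = 1 ⊃ 4 = 5
(((p2 ⊃ ¬p2) ∨ ¬(p1 ⊃ p2)) ⊃ (p1 ⊃ p2)) ≡ (¬(p1 ⊃ p2) ⊃ ¬((p2 ⊃ ¬p2) ⊃ ¬(p1 ⊃ p2))) = 4 ≡ 5 = 4
This gives 4 ≠ 5.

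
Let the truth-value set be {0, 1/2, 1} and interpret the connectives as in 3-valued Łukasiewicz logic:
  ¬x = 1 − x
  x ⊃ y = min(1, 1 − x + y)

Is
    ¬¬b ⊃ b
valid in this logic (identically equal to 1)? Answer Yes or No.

Yes

b = 0 ↦ 1
b = 1/2 ↦ 1
b = 1 ↦ 1
Every assignment gives a value ≥ 1.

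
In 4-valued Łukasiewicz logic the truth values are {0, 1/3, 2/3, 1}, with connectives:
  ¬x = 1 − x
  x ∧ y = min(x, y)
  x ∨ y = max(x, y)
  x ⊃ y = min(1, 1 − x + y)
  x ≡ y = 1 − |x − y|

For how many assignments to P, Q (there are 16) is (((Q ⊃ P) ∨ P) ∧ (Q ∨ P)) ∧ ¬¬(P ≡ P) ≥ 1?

4

P = 0, Q = 0 ↦ 0  <
P = 0, Q = 1/3 ↦ 1/3  <
P = 0, Q = 2/3 ↦ 1/3  <
P = 0, Q = 1 ↦ 0  <
P = 1/3, Q = 0 ↦ 1/3  <
P = 1/3, Q = 1/3 ↦ 1/3  <
P = 1/3, Q = 2/3 ↦ 2/3  <
P = 1/3, Q = 1 ↦ 1/3  <
P = 2/3, Q = 0 ↦ 2/3  <
P = 2/3, Q = 1/3 ↦ 2/3  <
P = 2/3, Q = 2/3 ↦ 2/3  <
P = 2/3, Q = 1 ↦ 2/3  <
P = 1, Q = 0 ↦ 1  ≥
P = 1, Q = 1/3 ↦ 1  ≥
P = 1, Q = 2/3 ↦ 1  ≥
P = 1, Q = 1 ↦ 1  ≥
So 4 of the 16 assignments meet the threshold.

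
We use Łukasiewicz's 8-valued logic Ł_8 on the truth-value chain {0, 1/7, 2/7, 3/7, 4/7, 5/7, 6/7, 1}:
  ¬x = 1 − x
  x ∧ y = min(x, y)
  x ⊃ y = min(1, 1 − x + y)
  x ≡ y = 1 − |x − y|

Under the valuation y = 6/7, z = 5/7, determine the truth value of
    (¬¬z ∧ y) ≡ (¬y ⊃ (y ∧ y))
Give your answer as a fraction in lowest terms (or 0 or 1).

5/7

¬z = ¬5/7 = 2/7
¬¬z = ¬2/7 = 5/7
¬¬z ∧ y = 5/7 ∧ 6/7 = 5/7
¬y = ¬6/7 = 1/7
y ∧ y = 6/7 ∧ 6/7 = 6/7
¬y ⊃ (y ∧ y) = 1/7 ⊃ 6/7 = 1
(¬¬z ∧ y) ≡ (¬y ⊃ (y ∧ y)) = 5/7 ≡ 1 = 5/7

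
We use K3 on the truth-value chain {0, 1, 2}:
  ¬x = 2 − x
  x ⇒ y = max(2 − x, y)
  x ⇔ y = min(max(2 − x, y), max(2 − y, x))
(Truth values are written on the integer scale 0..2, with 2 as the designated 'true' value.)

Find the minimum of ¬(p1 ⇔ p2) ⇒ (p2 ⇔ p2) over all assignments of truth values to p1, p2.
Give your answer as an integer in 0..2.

Take p1 = 0, p2 = 1:
p1 ⇔ p2 = 0 ⇔ 1 = 1
¬(p1 ⇔ p2) = ¬1 = 1
p2 ⇔ p2 = 1 ⇔ 1 = 1
¬(p1 ⇔ p2) ⇒ (p2 ⇔ p2) = 1 ⇒ 1 = 1
No assignment yields a value below 1, so this is the minimum.

1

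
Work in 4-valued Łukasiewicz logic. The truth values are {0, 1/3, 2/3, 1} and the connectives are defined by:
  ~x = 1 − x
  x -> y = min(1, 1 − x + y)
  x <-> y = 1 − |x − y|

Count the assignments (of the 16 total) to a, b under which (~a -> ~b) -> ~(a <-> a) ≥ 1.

1

a = 0, b = 0 ↦ 0  <
a = 0, b = 1/3 ↦ 1/3  <
a = 0, b = 2/3 ↦ 2/3  <
a = 0, b = 1 ↦ 1  ≥
a = 1/3, b = 0 ↦ 0  <
a = 1/3, b = 1/3 ↦ 0  <
a = 1/3, b = 2/3 ↦ 1/3  <
a = 1/3, b = 1 ↦ 2/3  <
a = 2/3, b = 0 ↦ 0  <
a = 2/3, b = 1/3 ↦ 0  <
a = 2/3, b = 2/3 ↦ 0  <
a = 2/3, b = 1 ↦ 1/3  <
a = 1, b = 0 ↦ 0  <
a = 1, b = 1/3 ↦ 0  <
a = 1, b = 2/3 ↦ 0  <
a = 1, b = 1 ↦ 0  <
So 1 of the 16 assignments meets the threshold.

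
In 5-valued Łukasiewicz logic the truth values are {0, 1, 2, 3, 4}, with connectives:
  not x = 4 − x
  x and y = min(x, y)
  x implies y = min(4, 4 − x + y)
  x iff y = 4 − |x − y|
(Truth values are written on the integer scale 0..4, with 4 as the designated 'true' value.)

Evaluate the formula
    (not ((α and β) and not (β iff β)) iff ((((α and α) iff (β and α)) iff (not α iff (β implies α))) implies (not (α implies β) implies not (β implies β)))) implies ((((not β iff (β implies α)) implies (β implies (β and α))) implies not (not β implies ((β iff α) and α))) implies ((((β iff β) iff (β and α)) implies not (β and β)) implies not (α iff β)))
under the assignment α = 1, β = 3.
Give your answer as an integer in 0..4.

α and β = 1 and 3 = 1
β iff β = 3 iff 3 = 4
not (β iff β) = not 4 = 0
(α and β) and not (β iff β) = 1 and 0 = 0
not ((α and β) and not (β iff β)) = not 0 = 4
α and α = 1 and 1 = 1
β and α = 3 and 1 = 1
(α and α) iff (β and α) = 1 iff 1 = 4
not α = not 1 = 3
β implies α = 3 implies 1 = 2
not α iff (β implies α) = 3 iff 2 = 3
((α and α) iff (β and α)) iff (not α iff (β implies α)) = 4 iff 3 = 3
α implies β = 1 implies 3 = 4
not (α implies β) = not 4 = 0
β implies β = 3 implies 3 = 4
not (β implies β) = not 4 = 0
not (α implies β) implies not (β implies β) = 0 implies 0 = 4
(((α and α) iff (β and α)) iff (not α iff (β implies α))) implies (not (α implies β) implies not (β implies β)) = 3 implies 4 = 4
not ((α and β) and not (β iff β)) iff ((((α and α) iff (β and α)) iff (not α iff (β implies α))) implies (not (α implies β) implies not (β implies β))) = 4 iff 4 = 4
not β = not 3 = 1
β implies α = 3 implies 1 = 2
not β iff (β implies α) = 1 iff 2 = 3
β and α = 3 and 1 = 1
β implies (β and α) = 3 implies 1 = 2
(not β iff (β implies α)) implies (β implies (β and α)) = 3 implies 2 = 3
not β = not 3 = 1
β iff α = 3 iff 1 = 2
(β iff α) and α = 2 and 1 = 1
not β implies ((β iff α) and α) = 1 implies 1 = 4
not (not β implies ((β iff α) and α)) = not 4 = 0
((not β iff (β implies α)) implies (β implies (β and α))) implies not (not β implies ((β iff α) and α)) = 3 implies 0 = 1
β iff β = 3 iff 3 = 4
β and α = 3 and 1 = 1
(β iff β) iff (β and α) = 4 iff 1 = 1
β and β = 3 and 3 = 3
not (β and β) = not 3 = 1
((β iff β) iff (β and α)) implies not (β and β) = 1 implies 1 = 4
α iff β = 1 iff 3 = 2
not (α iff β) = not 2 = 2
(((β iff β) iff (β and α)) implies not (β and β)) implies not (α iff β) = 4 implies 2 = 2
(((not β iff (β implies α)) implies (β implies (β and α))) implies not (not β implies ((β iff α) and α))) implies ((((β iff β) iff (β and α)) implies not (β and β)) implies not (α iff β)) = 1 implies 2 = 4
(not ((α and β) and not (β iff β)) iff ((((α and α) iff (β and α)) iff (not α iff (β implies α))) implies (not (α implies β) implies not (β implies β)))) implies ((((not β iff (β implies α)) implies (β implies (β and α))) implies not (not β implies ((β iff α) and α))) implies ((((β iff β) iff (β and α)) implies not (β and β)) implies not (α iff β))) = 4 implies 4 = 4

4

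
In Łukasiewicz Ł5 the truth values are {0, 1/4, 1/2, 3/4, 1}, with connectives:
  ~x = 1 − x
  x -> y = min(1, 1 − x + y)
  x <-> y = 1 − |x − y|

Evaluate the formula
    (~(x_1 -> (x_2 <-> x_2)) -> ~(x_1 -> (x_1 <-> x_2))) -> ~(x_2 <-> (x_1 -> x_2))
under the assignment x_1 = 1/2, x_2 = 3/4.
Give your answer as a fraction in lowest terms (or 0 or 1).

1/4

x_2 <-> x_2 = 3/4 <-> 3/4 = 1
x_1 -> (x_2 <-> x_2) = 1/2 -> 1 = 1
~(x_1 -> (x_2 <-> x_2)) = ~1 = 0
x_1 <-> x_2 = 1/2 <-> 3/4 = 3/4
x_1 -> (x_1 <-> x_2) = 1/2 -> 3/4 = 1
~(x_1 -> (x_1 <-> x_2)) = ~1 = 0
~(x_1 -> (x_2 <-> x_2)) -> ~(x_1 -> (x_1 <-> x_2)) = 0 -> 0 = 1
x_1 -> x_2 = 1/2 -> 3/4 = 1
x_2 <-> (x_1 -> x_2) = 3/4 <-> 1 = 3/4
~(x_2 <-> (x_1 -> x_2)) = ~3/4 = 1/4
(~(x_1 -> (x_2 <-> x_2)) -> ~(x_1 -> (x_1 <-> x_2))) -> ~(x_2 <-> (x_1 -> x_2)) = 1 -> 1/4 = 1/4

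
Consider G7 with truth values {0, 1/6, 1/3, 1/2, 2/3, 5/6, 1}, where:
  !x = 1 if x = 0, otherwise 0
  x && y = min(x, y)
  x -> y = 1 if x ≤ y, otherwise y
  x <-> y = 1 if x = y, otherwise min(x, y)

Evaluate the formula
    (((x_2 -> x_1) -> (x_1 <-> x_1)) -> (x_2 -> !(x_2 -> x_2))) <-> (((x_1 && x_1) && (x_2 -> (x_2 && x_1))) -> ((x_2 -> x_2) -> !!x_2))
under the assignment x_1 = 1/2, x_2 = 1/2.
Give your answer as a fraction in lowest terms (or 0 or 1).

x_2 -> x_1 = 1/2 -> 1/2 = 1
x_1 <-> x_1 = 1/2 <-> 1/2 = 1
(x_2 -> x_1) -> (x_1 <-> x_1) = 1 -> 1 = 1
x_2 -> x_2 = 1/2 -> 1/2 = 1
!(x_2 -> x_2) = !1 = 0
x_2 -> !(x_2 -> x_2) = 1/2 -> 0 = 0
((x_2 -> x_1) -> (x_1 <-> x_1)) -> (x_2 -> !(x_2 -> x_2)) = 1 -> 0 = 0
x_1 && x_1 = 1/2 && 1/2 = 1/2
x_2 && x_1 = 1/2 && 1/2 = 1/2
x_2 -> (x_2 && x_1) = 1/2 -> 1/2 = 1
(x_1 && x_1) && (x_2 -> (x_2 && x_1)) = 1/2 && 1 = 1/2
x_2 -> x_2 = 1/2 -> 1/2 = 1
!x_2 = !1/2 = 0
!!x_2 = !0 = 1
(x_2 -> x_2) -> !!x_2 = 1 -> 1 = 1
((x_1 && x_1) && (x_2 -> (x_2 && x_1))) -> ((x_2 -> x_2) -> !!x_2) = 1/2 -> 1 = 1
(((x_2 -> x_1) -> (x_1 <-> x_1)) -> (x_2 -> !(x_2 -> x_2))) <-> (((x_1 && x_1) && (x_2 -> (x_2 && x_1))) -> ((x_2 -> x_2) -> !!x_2)) = 0 <-> 1 = 0

0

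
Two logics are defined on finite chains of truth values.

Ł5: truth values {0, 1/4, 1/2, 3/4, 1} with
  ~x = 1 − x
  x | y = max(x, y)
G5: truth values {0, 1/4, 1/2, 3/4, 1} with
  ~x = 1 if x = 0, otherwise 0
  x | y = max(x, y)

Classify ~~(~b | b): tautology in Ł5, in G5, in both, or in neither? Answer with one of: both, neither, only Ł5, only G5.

In Ł5: at b = 1/4 the value is 3/4 — not a tautology.
In G5: every assignment gives 1 — tautology.

only G5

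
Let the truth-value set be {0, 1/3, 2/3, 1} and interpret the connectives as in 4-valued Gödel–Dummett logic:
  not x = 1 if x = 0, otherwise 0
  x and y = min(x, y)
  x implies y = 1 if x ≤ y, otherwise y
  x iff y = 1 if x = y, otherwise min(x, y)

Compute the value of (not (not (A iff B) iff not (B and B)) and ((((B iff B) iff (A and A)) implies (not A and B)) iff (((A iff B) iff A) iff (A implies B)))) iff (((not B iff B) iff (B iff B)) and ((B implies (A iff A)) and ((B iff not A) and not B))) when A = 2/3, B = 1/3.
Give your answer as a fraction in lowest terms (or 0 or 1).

A iff B = 2/3 iff 1/3 = 1/3
not (A iff B) = not 1/3 = 0
B and B = 1/3 and 1/3 = 1/3
not (B and B) = not 1/3 = 0
not (A iff B) iff not (B and B) = 0 iff 0 = 1
not (not (A iff B) iff not (B and B)) = not 1 = 0
B iff B = 1/3 iff 1/3 = 1
A and A = 2/3 and 2/3 = 2/3
(B iff B) iff (A and A) = 1 iff 2/3 = 2/3
not A = not 2/3 = 0
not A and B = 0 and 1/3 = 0
((B iff B) iff (A and A)) implies (not A and B) = 2/3 implies 0 = 0
A iff B = 2/3 iff 1/3 = 1/3
(A iff B) iff A = 1/3 iff 2/3 = 1/3
A implies B = 2/3 implies 1/3 = 1/3
((A iff B) iff A) iff (A implies B) = 1/3 iff 1/3 = 1
(((B iff B) iff (A and A)) implies (not A and B)) iff (((A iff B) iff A) iff (A implies B)) = 0 iff 1 = 0
not (not (A iff B) iff not (B and B)) and ((((B iff B) iff (A and A)) implies (not A and B)) iff (((A iff B) iff A) iff (A implies B))) = 0 and 0 = 0
not B = not 1/3 = 0
not B iff B = 0 iff 1/3 = 0
B iff B = 1/3 iff 1/3 = 1
(not B iff B) iff (B iff B) = 0 iff 1 = 0
A iff A = 2/3 iff 2/3 = 1
B implies (A iff A) = 1/3 implies 1 = 1
not A = not 2/3 = 0
B iff not A = 1/3 iff 0 = 0
not B = not 1/3 = 0
(B iff not A) and not B = 0 and 0 = 0
(B implies (A iff A)) and ((B iff not A) and not B) = 1 and 0 = 0
((not B iff B) iff (B iff B)) and ((B implies (A iff A)) and ((B iff not A) and not B)) = 0 and 0 = 0
(not (not (A iff B) iff not (B and B)) and ((((B iff B) iff (A and A)) implies (not A and B)) iff (((A iff B) iff A) iff (A implies B)))) iff (((not B iff B) iff (B iff B)) and ((B implies (A iff A)) and ((B iff not A) and not B))) = 0 iff 0 = 1

1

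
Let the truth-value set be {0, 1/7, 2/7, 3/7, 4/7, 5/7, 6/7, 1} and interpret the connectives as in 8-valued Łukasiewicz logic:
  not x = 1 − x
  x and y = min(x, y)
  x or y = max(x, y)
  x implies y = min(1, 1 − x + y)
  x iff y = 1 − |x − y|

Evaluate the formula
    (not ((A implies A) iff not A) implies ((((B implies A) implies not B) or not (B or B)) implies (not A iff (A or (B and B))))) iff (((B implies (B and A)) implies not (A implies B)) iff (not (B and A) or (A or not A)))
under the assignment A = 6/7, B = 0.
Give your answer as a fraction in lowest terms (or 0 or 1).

A implies A = 6/7 implies 6/7 = 1
not A = not 6/7 = 1/7
(A implies A) iff not A = 1 iff 1/7 = 1/7
not ((A implies A) iff not A) = not 1/7 = 6/7
B implies A = 0 implies 6/7 = 1
not B = not 0 = 1
(B implies A) implies not B = 1 implies 1 = 1
B or B = 0 or 0 = 0
not (B or B) = not 0 = 1
((B implies A) implies not B) or not (B or B) = 1 or 1 = 1
not A = not 6/7 = 1/7
B and B = 0 and 0 = 0
A or (B and B) = 6/7 or 0 = 6/7
not A iff (A or (B and B)) = 1/7 iff 6/7 = 2/7
(((B implies A) implies not B) or not (B or B)) implies (not A iff (A or (B and B))) = 1 implies 2/7 = 2/7
not ((A implies A) iff not A) implies ((((B implies A) implies not B) or not (B or B)) implies (not A iff (A or (B and B)))) = 6/7 implies 2/7 = 3/7
B and A = 0 and 6/7 = 0
B implies (B and A) = 0 implies 0 = 1
A implies B = 6/7 implies 0 = 1/7
not (A implies B) = not 1/7 = 6/7
(B implies (B and A)) implies not (A implies B) = 1 implies 6/7 = 6/7
B and A = 0 and 6/7 = 0
not (B and A) = not 0 = 1
not A = not 6/7 = 1/7
A or not A = 6/7 or 1/7 = 6/7
not (B and A) or (A or not A) = 1 or 6/7 = 1
((B implies (B and A)) implies not (A implies B)) iff (not (B and A) or (A or not A)) = 6/7 iff 1 = 6/7
(not ((A implies A) iff not A) implies ((((B implies A) implies not B) or not (B or B)) implies (not A iff (A or (B and B))))) iff (((B implies (B and A)) implies not (A implies B)) iff (not (B and A) or (A or not A))) = 3/7 iff 6/7 = 4/7

4/7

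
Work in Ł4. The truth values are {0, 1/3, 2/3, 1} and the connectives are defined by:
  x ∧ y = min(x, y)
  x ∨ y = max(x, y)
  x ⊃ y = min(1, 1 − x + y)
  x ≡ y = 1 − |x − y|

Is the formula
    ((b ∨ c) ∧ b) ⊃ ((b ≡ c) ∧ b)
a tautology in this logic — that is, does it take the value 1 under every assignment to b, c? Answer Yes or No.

No

Counterexample: take b = 2/3, c = 0.
b ∨ c = 2/3 ∨ 0 = 2/3
(b ∨ c) ∧ b = 2/3 ∧ 2/3 = 2/3
b ≡ c = 2/3 ≡ 0 = 1/3
(b ≡ c) ∧ b = 1/3 ∧ 2/3 = 1/3
((b ∨ c) ∧ b) ⊃ ((b ≡ c) ∧ b) = 2/3 ⊃ 1/3 = 2/3
This gives 2/3 ≠ 1.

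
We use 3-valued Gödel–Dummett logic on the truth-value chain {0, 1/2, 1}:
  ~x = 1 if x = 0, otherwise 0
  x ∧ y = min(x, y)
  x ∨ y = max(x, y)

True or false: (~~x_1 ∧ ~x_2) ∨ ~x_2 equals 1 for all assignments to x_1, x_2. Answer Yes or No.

Counterexample: take x_1 = 0, x_2 = 1/2.
~x_1 = ~0 = 1
~~x_1 = ~1 = 0
~x_2 = ~1/2 = 0
~~x_1 ∧ ~x_2 = 0 ∧ 0 = 0
(~~x_1 ∧ ~x_2) ∨ ~x_2 = 0 ∨ 0 = 0
This gives 0 ≠ 1.

No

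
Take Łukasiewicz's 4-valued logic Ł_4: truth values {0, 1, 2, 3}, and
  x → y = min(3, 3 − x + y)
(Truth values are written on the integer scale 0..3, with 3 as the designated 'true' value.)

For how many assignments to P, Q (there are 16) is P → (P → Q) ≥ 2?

14

P = 0, Q = 0 ↦ 3  ≥
P = 0, Q = 1 ↦ 3  ≥
P = 0, Q = 2 ↦ 3  ≥
P = 0, Q = 3 ↦ 3  ≥
P = 1, Q = 0 ↦ 3  ≥
P = 1, Q = 1 ↦ 3  ≥
P = 1, Q = 2 ↦ 3  ≥
P = 1, Q = 3 ↦ 3  ≥
P = 2, Q = 0 ↦ 2  ≥
P = 2, Q = 1 ↦ 3  ≥
P = 2, Q = 2 ↦ 3  ≥
P = 2, Q = 3 ↦ 3  ≥
P = 3, Q = 0 ↦ 0  <
P = 3, Q = 1 ↦ 1  <
P = 3, Q = 2 ↦ 2  ≥
P = 3, Q = 3 ↦ 3  ≥
So 14 of the 16 assignments meet the threshold.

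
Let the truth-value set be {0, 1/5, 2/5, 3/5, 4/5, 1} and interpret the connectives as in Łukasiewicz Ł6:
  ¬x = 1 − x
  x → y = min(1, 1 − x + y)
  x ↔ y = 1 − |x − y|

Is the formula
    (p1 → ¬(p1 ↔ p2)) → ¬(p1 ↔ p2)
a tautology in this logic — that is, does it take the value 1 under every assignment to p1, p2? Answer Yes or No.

Counterexample: take p1 = 0, p2 = 0.
p1 ↔ p2 = 0 ↔ 0 = 1
¬(p1 ↔ p2) = ¬1 = 0
p1 → ¬(p1 ↔ p2) = 0 → 0 = 1
(p1 → ¬(p1 ↔ p2)) → ¬(p1 ↔ p2) = 1 → 0 = 0
This gives 0 ≠ 1.

No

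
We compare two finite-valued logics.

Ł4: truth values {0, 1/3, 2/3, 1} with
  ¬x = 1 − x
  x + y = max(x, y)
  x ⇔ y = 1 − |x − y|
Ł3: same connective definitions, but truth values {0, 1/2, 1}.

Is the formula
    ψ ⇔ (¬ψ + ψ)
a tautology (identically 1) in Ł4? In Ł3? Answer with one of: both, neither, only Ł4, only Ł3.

In Ł4: at ψ = 0 the value is 0 — not a tautology.
In Ł3: at ψ = 0 the value is 0 — not a tautology.

neither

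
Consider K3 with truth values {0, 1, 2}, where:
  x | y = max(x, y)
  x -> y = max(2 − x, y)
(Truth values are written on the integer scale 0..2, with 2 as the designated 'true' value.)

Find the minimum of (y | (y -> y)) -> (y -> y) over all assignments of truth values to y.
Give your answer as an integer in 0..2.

Take y = 1:
y -> y = 1 -> 1 = 1
y | (y -> y) = 1 | 1 = 1
y -> y = 1 -> 1 = 1
(y | (y -> y)) -> (y -> y) = 1 -> 1 = 1
No assignment yields a value below 1, so this is the minimum.

1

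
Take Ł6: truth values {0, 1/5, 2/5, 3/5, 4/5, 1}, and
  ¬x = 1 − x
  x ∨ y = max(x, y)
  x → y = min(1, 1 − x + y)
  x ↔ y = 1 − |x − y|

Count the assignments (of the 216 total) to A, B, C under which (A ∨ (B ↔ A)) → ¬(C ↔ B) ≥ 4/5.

89

value 1: 54 assignments (counts)
value 4/5: 35 assignments (counts)
value 3/5: 42 assignments
value 2/5: 43 assignments
value 1/5: 31 assignments
value 0: 11 assignments
So 89 of the 216 assignments meet the threshold.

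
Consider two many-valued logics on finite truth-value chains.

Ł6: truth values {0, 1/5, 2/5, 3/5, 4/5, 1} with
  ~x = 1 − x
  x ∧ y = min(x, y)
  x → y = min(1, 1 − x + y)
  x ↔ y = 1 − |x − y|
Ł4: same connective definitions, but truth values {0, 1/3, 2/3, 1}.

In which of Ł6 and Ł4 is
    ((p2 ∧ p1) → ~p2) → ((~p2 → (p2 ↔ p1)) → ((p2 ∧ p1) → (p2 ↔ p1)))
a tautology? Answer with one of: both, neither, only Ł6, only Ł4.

In Ł6: every assignment gives 1 — tautology.
In Ł4: every assignment gives 1 — tautology.

both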